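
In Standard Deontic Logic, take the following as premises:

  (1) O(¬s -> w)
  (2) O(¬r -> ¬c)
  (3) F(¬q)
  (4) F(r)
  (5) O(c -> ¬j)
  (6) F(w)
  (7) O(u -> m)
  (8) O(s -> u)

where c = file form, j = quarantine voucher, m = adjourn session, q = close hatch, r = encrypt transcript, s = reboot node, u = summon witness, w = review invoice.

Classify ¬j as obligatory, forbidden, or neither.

Premise 5 is O(c -> ¬j), but O(c) is not derivable from the premises, so it does not yield O(¬j).
No premise or chain of K-axiom applications forces O(¬j), and none forces O(j). So ¬j is neither obligatory nor forbidden under these norms.

Neither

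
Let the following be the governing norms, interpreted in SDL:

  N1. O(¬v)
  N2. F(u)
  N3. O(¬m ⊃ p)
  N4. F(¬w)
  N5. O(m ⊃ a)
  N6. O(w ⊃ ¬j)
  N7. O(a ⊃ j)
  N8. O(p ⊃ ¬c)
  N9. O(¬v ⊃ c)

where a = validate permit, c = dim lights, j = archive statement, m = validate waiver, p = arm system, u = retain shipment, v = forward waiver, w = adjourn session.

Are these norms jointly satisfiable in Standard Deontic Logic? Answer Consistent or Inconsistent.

Premise 4, F(¬w), is equivalent to O(w).
From O(w) and premise 6, O(w ⊃ ¬j), we obtain O(¬j).
The contrapositive of premise 7 (O(a ⊃ j)) is O(¬j ⊃ ¬a), and O(¬j) is already established, so O(¬a).
The contrapositive of premise 5 (O(m ⊃ a)) is O(¬a ⊃ ¬m), and O(¬a) is already established, so O(¬m).
With premise 3, O(¬m ⊃ p), the K-axiom yields O(p).
With premise 8, O(p ⊃ ¬c), the K-axiom yields O(¬c).
The contrapositive of premise 9 (O(¬v ⊃ c)) is O(¬c ⊃ v), and O(¬c) is already established, so O(v).
But premise 1 directly asserts O(¬v).
We now have both O(v) and O(¬v) — v is simultaneously obligatory and forbidden, violating the D-axiom.

Inconsistent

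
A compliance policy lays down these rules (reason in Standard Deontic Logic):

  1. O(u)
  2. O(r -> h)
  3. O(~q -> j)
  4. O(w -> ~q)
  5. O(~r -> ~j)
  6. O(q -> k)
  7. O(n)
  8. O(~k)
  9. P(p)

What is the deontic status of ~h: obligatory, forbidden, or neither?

Forbidden

Premise 8 states O(~k) outright.
The contrapositive of premise 6 (O(q -> k)) is O(~k -> ~q), and O(~k) is already established, so O(~q).
From O(~q) and premise 3, O(~q -> j), we obtain O(j).
Premise 5, O(~r -> ~j), contraposes to O(j -> r); with O(j) we get O(r).
Applying K to premise 2 (O(r -> h)) and O(r) yields O(h).
Premises 1, 4, 7, 9 do not contribute to this derivation.
Thus O(h), which is F(~h): ~h is forbidden.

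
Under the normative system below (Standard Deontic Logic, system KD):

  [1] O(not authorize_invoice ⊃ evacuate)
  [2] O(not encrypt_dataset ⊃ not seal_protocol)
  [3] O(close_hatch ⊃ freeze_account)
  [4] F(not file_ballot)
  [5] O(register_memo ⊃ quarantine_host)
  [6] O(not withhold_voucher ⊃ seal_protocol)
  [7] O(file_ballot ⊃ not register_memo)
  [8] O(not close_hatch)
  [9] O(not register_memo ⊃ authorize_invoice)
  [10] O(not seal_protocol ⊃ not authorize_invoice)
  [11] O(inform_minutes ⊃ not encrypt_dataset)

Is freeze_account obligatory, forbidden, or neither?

Neither

Premise 3 is O(close_hatch ⊃ freeze_account), but O(close_hatch) is not derivable from the premises, so it does not yield O(freeze_account).
No premise or chain of K-axiom applications forces O(freeze_account), and none forces O(not freeze_account). So freeze_account is neither obligatory nor forbidden under these norms.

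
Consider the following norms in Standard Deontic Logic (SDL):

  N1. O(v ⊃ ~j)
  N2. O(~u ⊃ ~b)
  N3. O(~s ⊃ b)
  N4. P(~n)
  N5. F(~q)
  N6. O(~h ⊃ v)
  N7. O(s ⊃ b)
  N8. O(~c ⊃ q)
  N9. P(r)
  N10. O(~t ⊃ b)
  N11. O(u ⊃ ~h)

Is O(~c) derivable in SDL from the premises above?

No

Premise 8 is O(~c ⊃ q); even if O(q) held, inferring O(~c) would be affirming the consequent — invalid.
No other premise forces O(~c). An ideal world satisfying every premise can still have ~c false, so O(~c) is not derivable.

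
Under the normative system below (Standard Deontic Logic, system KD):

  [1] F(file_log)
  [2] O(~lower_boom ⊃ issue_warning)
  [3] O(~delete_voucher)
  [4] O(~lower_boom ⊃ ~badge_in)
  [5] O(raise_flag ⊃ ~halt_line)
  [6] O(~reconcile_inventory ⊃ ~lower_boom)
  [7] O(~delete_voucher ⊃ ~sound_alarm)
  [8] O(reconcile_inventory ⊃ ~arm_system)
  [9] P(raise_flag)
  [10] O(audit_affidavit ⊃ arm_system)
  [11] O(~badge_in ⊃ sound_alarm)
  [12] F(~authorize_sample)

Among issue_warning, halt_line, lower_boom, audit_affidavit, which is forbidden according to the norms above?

Premise 3 states O(~delete_voucher) outright.
With premise 7, O(~delete_voucher ⊃ ~sound_alarm), the K-axiom yields O(~sound_alarm).
Premise 11 is O(~badge_in ⊃ sound_alarm); contrapositively O(~sound_alarm ⊃ badge_in). Since O(~sound_alarm) holds, K gives O(badge_in).
Premise 4 is O(~lower_boom ⊃ ~badge_in); contrapositively O(badge_in ⊃ lower_boom). Since O(badge_in) holds, K gives O(lower_boom).
Premise 6, O(~reconcile_inventory ⊃ ~lower_boom), contraposes to O(lower_boom ⊃ reconcile_inventory); with O(lower_boom) we get O(reconcile_inventory).
From O(reconcile_inventory) and premise 8, O(reconcile_inventory ⊃ ~arm_system), we obtain O(~arm_system).
The contrapositive of premise 10 (O(audit_affidavit ⊃ arm_system)) is O(~arm_system ⊃ ~audit_affidavit), and O(~arm_system) is already established, so O(~audit_affidavit).
So O(~audit_affidavit) holds, i.e. audit_affidavit is forbidden. None of the other listed options is forbidden under the premises.

audit_affidavit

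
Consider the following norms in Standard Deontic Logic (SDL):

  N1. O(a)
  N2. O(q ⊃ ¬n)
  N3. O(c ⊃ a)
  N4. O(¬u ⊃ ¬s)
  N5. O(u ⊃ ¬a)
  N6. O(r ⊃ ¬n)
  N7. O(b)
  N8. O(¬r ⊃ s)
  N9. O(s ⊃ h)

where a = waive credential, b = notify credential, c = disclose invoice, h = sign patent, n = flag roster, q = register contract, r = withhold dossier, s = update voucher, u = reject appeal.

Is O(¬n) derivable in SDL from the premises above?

Yes

Premise 1 gives O(a).
Premise 5 is O(u ⊃ ¬a); contrapositively O(a ⊃ ¬u). Since O(a) holds, K gives O(¬u).
With premise 4, O(¬u ⊃ ¬s), the K-axiom yields O(¬s).
Premise 8 is O(¬r ⊃ s); contrapositively O(¬s ⊃ r). Since O(¬s) holds, K gives O(r).
From O(r) and premise 6, O(r ⊃ ¬n), we obtain O(¬n).
Premises 2, 3, 7, 9 do not contribute to this derivation.
So O(¬n) follows.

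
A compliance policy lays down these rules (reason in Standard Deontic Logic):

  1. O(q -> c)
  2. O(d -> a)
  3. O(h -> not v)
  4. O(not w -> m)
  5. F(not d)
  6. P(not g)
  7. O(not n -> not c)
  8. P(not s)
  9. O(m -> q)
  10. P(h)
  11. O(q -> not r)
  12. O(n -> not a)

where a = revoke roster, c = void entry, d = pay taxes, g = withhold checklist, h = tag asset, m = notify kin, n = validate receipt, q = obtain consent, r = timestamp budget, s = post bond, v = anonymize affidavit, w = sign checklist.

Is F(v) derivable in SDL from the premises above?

No

Premise 3 is O(h -> not v), but O(h) is not derivable from the premises (the permission P(h) asserts only not O(not h), not O(h)), so it does not yield O(not v).
No other premise forces O(not v). An ideal world satisfying every premise can still have v true, so F(v) is not derivable.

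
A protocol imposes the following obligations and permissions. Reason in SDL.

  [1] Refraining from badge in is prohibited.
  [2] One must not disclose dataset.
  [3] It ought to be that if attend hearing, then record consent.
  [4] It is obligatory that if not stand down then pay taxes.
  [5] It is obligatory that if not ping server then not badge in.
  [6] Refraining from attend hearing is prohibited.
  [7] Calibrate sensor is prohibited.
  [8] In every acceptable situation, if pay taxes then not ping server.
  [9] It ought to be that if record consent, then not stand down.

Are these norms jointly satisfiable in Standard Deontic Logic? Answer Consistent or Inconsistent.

Premise 1 is F(¬badge_in), i.e. O(badge_in).
Premise 5, O(¬ping_server → ¬badge_in), contraposes to O(badge_in → ping_server); with O(badge_in) we get O(ping_server).
The contrapositive of premise 8 (O(pay_taxes → ¬ping_server)) is O(ping_server → ¬pay_taxes), and O(ping_server) is already established, so O(¬pay_taxes).
Premise 4, O(¬stand_down → pay_taxes), contraposes to O(¬pay_taxes → stand_down); with O(¬pay_taxes) we get O(stand_down).
The contrapositive of premise 9 (O(record_consent → ¬stand_down)) is O(stand_down → ¬record_consent), and O(stand_down) is already established, so O(¬record_consent).
Premise 3, O(attend_hearing → record_consent), contraposes to O(¬record_consent → ¬attend_hearing); with O(¬record_consent) we get O(¬attend_hearing).
However, F(¬attend_hearing) at premise 6 amounts to O(attend_hearing).
We now have both O(¬attend_hearing) and O(attend_hearing) — attend_hearing is simultaneously obligatory and forbidden, violating the D-axiom.

Inconsistent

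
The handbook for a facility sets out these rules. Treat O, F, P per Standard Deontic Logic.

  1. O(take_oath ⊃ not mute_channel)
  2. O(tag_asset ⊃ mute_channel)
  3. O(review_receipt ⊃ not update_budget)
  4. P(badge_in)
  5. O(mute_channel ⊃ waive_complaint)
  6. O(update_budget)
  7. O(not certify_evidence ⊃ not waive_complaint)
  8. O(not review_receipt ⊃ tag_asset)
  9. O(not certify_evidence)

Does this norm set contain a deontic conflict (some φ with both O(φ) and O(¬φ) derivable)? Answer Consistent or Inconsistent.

From premise 9 we have O(not certify_evidence).
From O(not certify_evidence) and premise 7, O(not certify_evidence ⊃ not waive_complaint), we obtain O(not waive_complaint).
Premise 5, O(mute_channel ⊃ waive_complaint), contraposes to O(not waive_complaint ⊃ not mute_channel); with O(not waive_complaint) we get O(not mute_channel).
Premise 2, O(tag_asset ⊃ mute_channel), contraposes to O(not mute_channel ⊃ not tag_asset); with O(not mute_channel) we get O(not tag_asset).
The contrapositive of premise 8 (O(not review_receipt ⊃ tag_asset)) is O(not tag_asset ⊃ review_receipt), and O(not tag_asset) is already established, so O(review_receipt).
From O(review_receipt) and premise 3, O(review_receipt ⊃ not update_budget), we obtain O(not update_budget).
But premise 6 directly asserts O(update_budget).
We now have both O(not update_budget) and O(update_budget) — update_budget is simultaneously obligatory and forbidden, violating the D-axiom.

Inconsistent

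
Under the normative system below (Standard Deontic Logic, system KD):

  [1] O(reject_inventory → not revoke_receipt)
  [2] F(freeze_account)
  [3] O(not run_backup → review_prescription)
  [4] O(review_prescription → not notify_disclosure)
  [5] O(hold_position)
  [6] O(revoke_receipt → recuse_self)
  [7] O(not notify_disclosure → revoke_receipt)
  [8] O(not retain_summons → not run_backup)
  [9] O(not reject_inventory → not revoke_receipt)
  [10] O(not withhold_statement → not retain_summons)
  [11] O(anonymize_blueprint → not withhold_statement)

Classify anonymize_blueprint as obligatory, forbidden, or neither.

Forbidden

Premises 1 and 9 cover both cases: O(reject_inventory → not revoke_receipt) and O(not reject_inventory → not revoke_receipt). Since reject_inventory ∨ not reject_inventory is a tautology, O(not revoke_receipt) follows.
The contrapositive of premise 7 (O(not notify_disclosure → revoke_receipt)) is O(not revoke_receipt → notify_disclosure), and O(not revoke_receipt) is already established, so O(notify_disclosure).
Premise 4 is O(review_prescription → not notify_disclosure); contrapositively O(notify_disclosure → not review_prescription). Since O(notify_disclosure) holds, K gives O(not review_prescription).
The contrapositive of premise 3 (O(not run_backup → review_prescription)) is O(not review_prescription → run_backup), and O(not review_prescription) is already established, so O(run_backup).
Premise 8, O(not retain_summons → not run_backup), contraposes to O(run_backup → retain_summons); with O(run_backup) we get O(retain_summons).
The contrapositive of premise 10 (O(not withhold_statement → not retain_summons)) is O(retain_summons → withhold_statement), and O(retain_summons) is already established, so O(withhold_statement).
Premise 11 is O(anonymize_blueprint → not withhold_statement); contrapositively O(withhold_statement → not anonymize_blueprint). Since O(withhold_statement) holds, K gives O(not anonymize_blueprint).
Premises 2, 5, 6 do not contribute to this derivation.
Thus O(not anonymize_blueprint), which is F(anonymize_blueprint): anonymize_blueprint is forbidden.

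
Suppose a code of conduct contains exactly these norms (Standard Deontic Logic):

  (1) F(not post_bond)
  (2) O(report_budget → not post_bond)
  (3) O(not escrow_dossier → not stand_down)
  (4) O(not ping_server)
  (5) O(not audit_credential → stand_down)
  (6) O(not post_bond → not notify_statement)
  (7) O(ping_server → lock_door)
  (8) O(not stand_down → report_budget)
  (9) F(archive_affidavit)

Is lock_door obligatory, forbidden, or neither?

Premise 7 is O(ping_server → lock_door), but O(ping_server) is not derivable from the premises, so it does not yield O(lock_door).
No premise or chain of K-axiom applications forces O(lock_door), and none forces O(not lock_door). So lock_door is neither obligatory nor forbidden under these norms.

Neither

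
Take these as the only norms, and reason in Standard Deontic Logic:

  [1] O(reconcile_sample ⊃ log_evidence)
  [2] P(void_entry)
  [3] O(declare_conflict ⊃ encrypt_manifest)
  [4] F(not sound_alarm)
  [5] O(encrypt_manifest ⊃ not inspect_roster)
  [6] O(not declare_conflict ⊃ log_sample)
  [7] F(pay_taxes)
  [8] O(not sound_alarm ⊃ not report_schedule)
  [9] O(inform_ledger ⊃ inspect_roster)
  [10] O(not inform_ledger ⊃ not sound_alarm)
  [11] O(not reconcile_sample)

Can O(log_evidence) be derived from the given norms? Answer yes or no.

Premise 1 is O(reconcile_sample ⊃ log_evidence), but O(reconcile_sample) is not derivable from the premises, so it does not yield O(log_evidence).
No other premise forces O(log_evidence). An ideal world satisfying every premise can still have log_evidence false, so O(log_evidence) is not derivable.

No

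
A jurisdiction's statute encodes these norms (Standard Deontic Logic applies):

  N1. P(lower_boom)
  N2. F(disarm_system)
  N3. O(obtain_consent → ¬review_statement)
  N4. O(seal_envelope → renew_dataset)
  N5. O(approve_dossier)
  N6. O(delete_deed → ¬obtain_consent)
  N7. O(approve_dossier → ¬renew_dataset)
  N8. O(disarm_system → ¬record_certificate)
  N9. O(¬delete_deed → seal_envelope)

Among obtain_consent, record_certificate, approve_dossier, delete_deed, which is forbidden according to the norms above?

obtain_consent

From premise 5 we have O(approve_dossier).
Premise 7 is O(approve_dossier → ¬renew_dataset); since O(approve_dossier), deontic closure gives O(¬renew_dataset).
The contrapositive of premise 4 (O(seal_envelope → renew_dataset)) is O(¬renew_dataset → ¬seal_envelope), and O(¬renew_dataset) is already established, so O(¬seal_envelope).
The contrapositive of premise 9 (O(¬delete_deed → seal_envelope)) is O(¬seal_envelope → delete_deed), and O(¬seal_envelope) is already established, so O(delete_deed).
Premise 6 is O(delete_deed → ¬obtain_consent); since O(delete_deed), deontic closure gives O(¬obtain_consent).
So O(¬obtain_consent) holds, i.e. obtain_consent is forbidden. None of the other listed options is forbidden under the premises.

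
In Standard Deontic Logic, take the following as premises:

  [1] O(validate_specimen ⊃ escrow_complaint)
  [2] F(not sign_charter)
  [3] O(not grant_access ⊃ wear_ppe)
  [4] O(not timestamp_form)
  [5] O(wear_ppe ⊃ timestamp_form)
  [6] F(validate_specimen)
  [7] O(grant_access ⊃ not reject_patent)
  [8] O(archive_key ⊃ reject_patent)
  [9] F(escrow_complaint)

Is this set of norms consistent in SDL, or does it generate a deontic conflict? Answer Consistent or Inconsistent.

Premise 1 is O(validate_specimen ⊃ escrow_complaint), but O(validate_specimen) is not derivable from the premises, so it does not yield O(escrow_complaint).
So O(escrow_complaint) is not derivable, and the apparent clash with O(not escrow_complaint) does not arise.
A world satisfying every obligation exists (e.g. archive_key=false, escrow_complaint=false, grant_access=true, reject_patent=false, sign_charter=true, timestamp_form=false, validate_specimen=false, wear_ppe=false); no atom is both obligatory and forbidden, so the set is consistent.

Consistent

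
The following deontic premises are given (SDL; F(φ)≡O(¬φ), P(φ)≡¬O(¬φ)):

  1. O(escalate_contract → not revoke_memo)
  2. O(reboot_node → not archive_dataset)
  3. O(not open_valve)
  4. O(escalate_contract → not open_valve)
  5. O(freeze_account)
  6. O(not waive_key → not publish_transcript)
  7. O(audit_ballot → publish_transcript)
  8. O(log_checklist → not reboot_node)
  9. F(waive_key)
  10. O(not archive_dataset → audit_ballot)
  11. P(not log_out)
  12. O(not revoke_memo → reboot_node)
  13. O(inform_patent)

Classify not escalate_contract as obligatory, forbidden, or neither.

Obligatory

Premise 9, F(waive_key), is equivalent to O(not waive_key).
Applying K to premise 6 (O(not waive_key → not publish_transcript)) and O(not waive_key) yields O(not publish_transcript).
The contrapositive of premise 7 (O(audit_ballot → publish_transcript)) is O(not publish_transcript → not audit_ballot), and O(not publish_transcript) is already established, so O(not audit_ballot).
The contrapositive of premise 10 (O(not archive_dataset → audit_ballot)) is O(not audit_ballot → archive_dataset), and O(not audit_ballot) is already established, so O(archive_dataset).
The contrapositive of premise 2 (O(reboot_node → not archive_dataset)) is O(archive_dataset → not reboot_node), and O(archive_dataset) is already established, so O(not reboot_node).
The contrapositive of premise 12 (O(not revoke_memo → reboot_node)) is O(not reboot_node → revoke_memo), and O(not reboot_node) is already established, so O(revoke_memo).
Premise 1, O(escalate_contract → not revoke_memo), contraposes to O(revoke_memo → not escalate_contract); with O(revoke_memo) we get O(not escalate_contract).
Premises 3, 4, 5, 8, 11, 13 do not contribute to this derivation.
Hence not escalate_contract is obligatory.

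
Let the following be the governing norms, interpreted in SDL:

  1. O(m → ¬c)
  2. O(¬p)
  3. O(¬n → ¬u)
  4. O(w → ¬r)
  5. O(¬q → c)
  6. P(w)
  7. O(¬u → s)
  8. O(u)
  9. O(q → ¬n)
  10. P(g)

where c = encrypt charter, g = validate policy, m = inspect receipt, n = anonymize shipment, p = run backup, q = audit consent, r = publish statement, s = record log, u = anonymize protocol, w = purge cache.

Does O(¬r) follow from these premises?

Premise 4 is O(w → ¬r), but O(w) is not derivable from the premises (the permission P(w) asserts only ¬O(¬w), not O(w)), so it does not yield O(¬r).
No other premise forces O(¬r). An ideal world satisfying every premise can still have ¬r false, so O(¬r) is not derivable.

No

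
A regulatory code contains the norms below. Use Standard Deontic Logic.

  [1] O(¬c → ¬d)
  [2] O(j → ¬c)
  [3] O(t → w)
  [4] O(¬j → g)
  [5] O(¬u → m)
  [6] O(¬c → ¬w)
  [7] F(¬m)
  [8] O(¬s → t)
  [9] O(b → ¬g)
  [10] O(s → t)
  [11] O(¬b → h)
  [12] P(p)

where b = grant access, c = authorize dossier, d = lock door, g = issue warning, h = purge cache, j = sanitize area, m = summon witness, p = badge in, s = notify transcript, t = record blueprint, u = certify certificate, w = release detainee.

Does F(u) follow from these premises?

No

Premise 5 is O(¬u → m); even if O(m) held, inferring O(¬u) would be affirming the consequent — invalid.
No other premise forces O(¬u). An ideal world satisfying every premise can still have u true, so F(u) is not derivable.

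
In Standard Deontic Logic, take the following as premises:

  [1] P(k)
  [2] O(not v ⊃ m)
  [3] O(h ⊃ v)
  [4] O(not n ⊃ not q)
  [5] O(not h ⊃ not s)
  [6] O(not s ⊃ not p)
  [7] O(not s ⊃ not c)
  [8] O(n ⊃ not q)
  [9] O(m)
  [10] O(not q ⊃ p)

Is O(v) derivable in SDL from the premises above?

Yes

Premises 4 and 8 cover both cases: O(not n ⊃ not q) and O(n ⊃ not q). Since not n ∨ n is a tautology, O(not q) follows.
With premise 10, O(not q ⊃ p), the K-axiom yields O(p).
Premise 6 is O(not s ⊃ not p); contrapositively O(p ⊃ s). Since O(p) holds, K gives O(s).
Premise 5 is O(not h ⊃ not s); contrapositively O(s ⊃ h). Since O(s) holds, K gives O(h).
Applying K to premise 3 (O(h ⊃ v)) and O(h) yields O(v).
Premises 1, 2, 7, 9 do not contribute to this derivation.
So O(v) follows.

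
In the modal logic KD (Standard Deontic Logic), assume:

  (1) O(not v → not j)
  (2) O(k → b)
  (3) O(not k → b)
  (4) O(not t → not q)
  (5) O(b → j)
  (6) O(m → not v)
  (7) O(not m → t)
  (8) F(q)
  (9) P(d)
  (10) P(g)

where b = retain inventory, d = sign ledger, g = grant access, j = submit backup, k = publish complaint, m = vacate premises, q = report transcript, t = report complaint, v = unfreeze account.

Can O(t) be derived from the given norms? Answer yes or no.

Yes

Premises 3 and 2 cover both cases: O(not k → b) and O(k → b). Since not k ∨ k is a tautology, O(b) follows.
Applying K to premise 5 (O(b → j)) and O(b) yields O(j).
Premise 1, O(not v → not j), contraposes to O(j → v); with O(j) we get O(v).
The contrapositive of premise 6 (O(m → not v)) is O(v → not m), and O(v) is already established, so O(not m).
With premise 7, O(not m → t), the K-axiom yields O(t).
Premises 4, 8, 9, 10 do not contribute to this derivation.
So O(t) follows.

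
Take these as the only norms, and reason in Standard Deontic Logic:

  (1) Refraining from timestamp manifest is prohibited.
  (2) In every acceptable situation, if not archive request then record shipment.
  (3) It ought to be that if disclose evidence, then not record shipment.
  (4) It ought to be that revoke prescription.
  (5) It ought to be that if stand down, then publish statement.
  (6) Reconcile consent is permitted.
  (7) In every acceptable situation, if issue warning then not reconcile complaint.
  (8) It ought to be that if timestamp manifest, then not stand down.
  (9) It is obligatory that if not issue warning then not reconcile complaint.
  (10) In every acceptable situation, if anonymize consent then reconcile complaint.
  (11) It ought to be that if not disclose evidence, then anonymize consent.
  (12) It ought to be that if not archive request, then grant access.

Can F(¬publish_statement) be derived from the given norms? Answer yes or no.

Premise 5 is O(stand_down → publish_statement), but O(stand_down) is not derivable from the premises, so it does not yield O(publish_statement).
No other premise forces O(publish_statement). An ideal world satisfying every premise can still have ¬publish_statement true, so F(¬publish_statement) is not derivable.

No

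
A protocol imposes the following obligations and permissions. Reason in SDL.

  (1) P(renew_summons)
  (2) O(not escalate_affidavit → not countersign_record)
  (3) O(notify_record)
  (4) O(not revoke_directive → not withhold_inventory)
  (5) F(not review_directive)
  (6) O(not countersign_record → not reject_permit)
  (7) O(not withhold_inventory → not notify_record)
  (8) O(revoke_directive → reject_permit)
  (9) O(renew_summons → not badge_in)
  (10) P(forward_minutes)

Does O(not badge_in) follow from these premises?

No

Premise 9 is O(renew_summons → not badge_in), but O(renew_summons) is not derivable from the premises (the permission P(renew_summons) asserts only not O(not renew_summons), not O(renew_summons)), so it does not yield O(not badge_in).
No other premise forces O(not badge_in). An ideal world satisfying every premise can still have not badge_in false, so O(not badge_in) is not derivable.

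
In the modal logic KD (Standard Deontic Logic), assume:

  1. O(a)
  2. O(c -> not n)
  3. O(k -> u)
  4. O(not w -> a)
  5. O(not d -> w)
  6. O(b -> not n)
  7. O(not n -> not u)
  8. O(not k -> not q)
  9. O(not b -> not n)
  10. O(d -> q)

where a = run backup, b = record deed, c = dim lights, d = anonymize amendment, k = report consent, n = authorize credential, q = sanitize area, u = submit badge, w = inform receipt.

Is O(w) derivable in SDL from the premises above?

Yes

Premises 9 and 6 cover both cases: O(not b -> not n) and O(b -> not n). Since not b ∨ b is a tautology, O(not n) follows.
Applying K to premise 7 (O(not n -> not u)) and O(not n) yields O(not u).
Premise 3, O(k -> u), contraposes to O(not u -> not k); with O(not u) we get O(not k).
From O(not k) and premise 8, O(not k -> not q), we obtain O(not q).
Premise 10, O(d -> q), contraposes to O(not q -> not d); with O(not q) we get O(not d).
From O(not d) and premise 5, O(not d -> w), we obtain O(w).
Premises 1, 2, 4 do not contribute to this derivation.
So O(w) follows.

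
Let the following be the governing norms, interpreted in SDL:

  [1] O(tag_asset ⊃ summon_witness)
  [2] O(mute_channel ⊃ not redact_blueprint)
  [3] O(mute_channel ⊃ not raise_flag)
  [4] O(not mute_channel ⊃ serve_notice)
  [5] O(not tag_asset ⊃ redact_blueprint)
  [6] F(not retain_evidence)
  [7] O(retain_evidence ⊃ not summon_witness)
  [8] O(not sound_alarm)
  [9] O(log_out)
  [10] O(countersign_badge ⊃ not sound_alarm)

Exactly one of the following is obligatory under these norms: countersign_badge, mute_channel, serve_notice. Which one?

F(not retain_evidence) at premise 6 means O(retain_evidence).
With premise 7, O(retain_evidence ⊃ not summon_witness), the K-axiom yields O(not summon_witness).
Premise 1 is O(tag_asset ⊃ summon_witness); contrapositively O(not summon_witness ⊃ not tag_asset). Since O(not summon_witness) holds, K gives O(not tag_asset).
With premise 5, O(not tag_asset ⊃ redact_blueprint), the K-axiom yields O(redact_blueprint).
Premise 2 is O(mute_channel ⊃ not redact_blueprint); contrapositively O(redact_blueprint ⊃ not mute_channel). Since O(redact_blueprint) holds, K gives O(not mute_channel).
Applying K to premise 4 (O(not mute_channel ⊃ serve_notice)) and O(not mute_channel) yields O(serve_notice).
So O(serve_notice) holds — serve_notice is obligatory. None of the other listed options is made obligatory by any chain of premises.

serve_notice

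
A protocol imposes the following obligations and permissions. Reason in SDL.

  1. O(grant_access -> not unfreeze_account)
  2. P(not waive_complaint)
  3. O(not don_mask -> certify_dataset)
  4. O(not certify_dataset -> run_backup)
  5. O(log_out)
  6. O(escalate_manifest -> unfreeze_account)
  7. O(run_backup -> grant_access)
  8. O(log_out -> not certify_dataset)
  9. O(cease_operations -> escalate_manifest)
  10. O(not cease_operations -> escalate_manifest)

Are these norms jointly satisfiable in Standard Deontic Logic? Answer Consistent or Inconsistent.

Premises 10 and 9 are O(not cease_operations -> escalate_manifest) and O(cease_operations -> escalate_manifest); every ideal world satisfies not cease_operations or cease_operations, so in either case escalate_manifest holds — hence O(escalate_manifest).
From O(escalate_manifest) and premise 6, O(escalate_manifest -> unfreeze_account), we obtain O(unfreeze_account).
Premise 1 is O(grant_access -> not unfreeze_account); contrapositively O(unfreeze_account -> not grant_access). Since O(unfreeze_account) holds, K gives O(not grant_access).
The contrapositive of premise 7 (O(run_backup -> grant_access)) is O(not grant_access -> not run_backup), and O(not grant_access) is already established, so O(not run_backup).
Premise 4, O(not certify_dataset -> run_backup), contraposes to O(not run_backup -> certify_dataset); with O(not run_backup) we get O(certify_dataset).
Premise 8 is O(log_out -> not certify_dataset); contrapositively O(certify_dataset -> not log_out). Since O(certify_dataset) holds, K gives O(not log_out).
Yet premise 5 states O(log_out).
We now have both O(not log_out) and O(log_out) — log_out is simultaneously obligatory and forbidden, violating the D-axiom.

Inconsistent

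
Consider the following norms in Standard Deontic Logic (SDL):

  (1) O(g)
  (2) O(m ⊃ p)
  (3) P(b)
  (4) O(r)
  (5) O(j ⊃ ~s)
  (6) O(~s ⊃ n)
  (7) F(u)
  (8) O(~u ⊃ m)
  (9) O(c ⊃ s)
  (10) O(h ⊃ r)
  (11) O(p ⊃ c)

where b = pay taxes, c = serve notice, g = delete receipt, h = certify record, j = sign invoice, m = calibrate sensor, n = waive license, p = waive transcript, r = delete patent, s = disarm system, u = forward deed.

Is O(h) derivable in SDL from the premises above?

No

Premise 10 is O(h ⊃ r); even if O(r) held, inferring O(h) would be affirming the consequent — invalid.
No other premise forces O(h). An ideal world satisfying every premise can still have h false, so O(h) is not derivable.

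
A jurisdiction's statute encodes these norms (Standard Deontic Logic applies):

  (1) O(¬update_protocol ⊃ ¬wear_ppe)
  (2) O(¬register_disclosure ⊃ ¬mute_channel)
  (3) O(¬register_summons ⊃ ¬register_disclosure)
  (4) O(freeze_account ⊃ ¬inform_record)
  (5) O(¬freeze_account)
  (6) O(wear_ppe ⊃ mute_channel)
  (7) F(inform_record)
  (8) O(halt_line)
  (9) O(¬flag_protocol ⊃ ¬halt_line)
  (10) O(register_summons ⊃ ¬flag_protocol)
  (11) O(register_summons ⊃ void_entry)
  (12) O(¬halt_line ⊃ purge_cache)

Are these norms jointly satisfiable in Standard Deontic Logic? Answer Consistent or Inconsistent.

Consistent

Premise 4 is O(freeze_account ⊃ ¬inform_record); even if O(¬inform_record) held, inferring O(freeze_account) would be affirming the consequent — invalid.
So O(freeze_account) is not derivable, and the apparent clash with O(¬freeze_account) does not arise.
A world satisfying every obligation exists (e.g. flag_protocol=true, freeze_account=false, halt_line=true, inform_record=false, mute_channel=false, purge_cache=false, register_disclosure=false, register_summons=false, update_protocol=false, void_entry=false, wear_ppe=false); no atom is both obligatory and forbidden, so the set is consistent.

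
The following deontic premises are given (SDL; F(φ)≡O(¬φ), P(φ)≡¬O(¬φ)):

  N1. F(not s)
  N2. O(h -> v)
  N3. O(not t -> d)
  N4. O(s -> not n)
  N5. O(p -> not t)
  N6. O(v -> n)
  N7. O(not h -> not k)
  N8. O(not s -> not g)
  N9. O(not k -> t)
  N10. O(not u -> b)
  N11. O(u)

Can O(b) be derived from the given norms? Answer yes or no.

Premise 10 is O(not u -> b), but O(not u) is not derivable from the premises, so it does not yield O(b).
No other premise forces O(b). An ideal world satisfying every premise can still have b false, so O(b) is not derivable.

No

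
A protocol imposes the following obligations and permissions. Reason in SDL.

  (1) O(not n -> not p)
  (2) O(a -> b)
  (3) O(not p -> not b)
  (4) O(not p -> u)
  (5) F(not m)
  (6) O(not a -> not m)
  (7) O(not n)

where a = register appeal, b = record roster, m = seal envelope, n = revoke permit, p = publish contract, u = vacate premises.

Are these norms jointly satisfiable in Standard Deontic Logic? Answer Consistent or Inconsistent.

Inconsistent

Premise 5 is F(not m), i.e. O(m).
Premise 6 is O(not a -> not m); contrapositively O(m -> a). Since O(m) holds, K gives O(a).
From O(a) and premise 2, O(a -> b), we obtain O(b).
Premise 3 is O(not p -> not b); contrapositively O(b -> p). Since O(b) holds, K gives O(p).
Premise 1 is O(not n -> not p); contrapositively O(p -> n). Since O(p) holds, K gives O(n).
However, premise 7 gives O(not n).
We now have both O(n) and O(not n) — n is simultaneously obligatory and forbidden, violating the D-axiom.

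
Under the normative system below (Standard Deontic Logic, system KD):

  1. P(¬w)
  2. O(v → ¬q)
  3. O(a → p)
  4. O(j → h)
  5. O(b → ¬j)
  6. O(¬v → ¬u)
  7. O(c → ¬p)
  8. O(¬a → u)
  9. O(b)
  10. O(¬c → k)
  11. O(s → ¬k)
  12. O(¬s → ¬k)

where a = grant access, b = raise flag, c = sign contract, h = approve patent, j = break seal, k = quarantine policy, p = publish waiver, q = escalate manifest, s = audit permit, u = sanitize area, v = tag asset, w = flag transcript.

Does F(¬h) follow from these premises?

Premise 4 is O(j → h), but O(j) is not derivable from the premises, so it does not yield O(h).
No other premise forces O(h). An ideal world satisfying every premise can still have ¬h true, so F(¬h) is not derivable.

No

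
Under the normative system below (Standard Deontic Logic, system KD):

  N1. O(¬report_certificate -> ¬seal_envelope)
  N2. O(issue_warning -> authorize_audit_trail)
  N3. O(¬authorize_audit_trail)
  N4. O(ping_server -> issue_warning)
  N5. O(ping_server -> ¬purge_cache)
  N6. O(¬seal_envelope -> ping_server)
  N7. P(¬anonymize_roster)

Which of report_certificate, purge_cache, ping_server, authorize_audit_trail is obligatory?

report_certificate

Premise 3 states O(¬authorize_audit_trail) outright.
The contrapositive of premise 2 (O(issue_warning -> authorize_audit_trail)) is O(¬authorize_audit_trail -> ¬issue_warning), and O(¬authorize_audit_trail) is already established, so O(¬issue_warning).
Premise 4 is O(ping_server -> issue_warning); contrapositively O(¬issue_warning -> ¬ping_server). Since O(¬issue_warning) holds, K gives O(¬ping_server).
The contrapositive of premise 6 (O(¬seal_envelope -> ping_server)) is O(¬ping_server -> seal_envelope), and O(¬ping_server) is already established, so O(seal_envelope).
The contrapositive of premise 1 (O(¬report_certificate -> ¬seal_envelope)) is O(seal_envelope -> report_certificate), and O(seal_envelope) is already established, so O(report_certificate).
So O(report_certificate) holds — report_certificate is obligatory. None of the other listed options is made obligatory by any chain of premises.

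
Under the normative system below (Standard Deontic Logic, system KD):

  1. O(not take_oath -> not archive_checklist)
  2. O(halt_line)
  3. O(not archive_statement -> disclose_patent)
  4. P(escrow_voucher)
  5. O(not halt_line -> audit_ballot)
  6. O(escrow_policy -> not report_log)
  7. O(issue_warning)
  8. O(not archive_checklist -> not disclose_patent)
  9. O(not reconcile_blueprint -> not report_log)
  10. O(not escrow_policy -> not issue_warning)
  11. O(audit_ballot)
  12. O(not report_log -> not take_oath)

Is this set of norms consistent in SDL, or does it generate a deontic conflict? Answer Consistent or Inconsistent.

Premise 5 is O(not halt_line -> audit_ballot); even if O(audit_ballot) held, inferring O(not halt_line) would be affirming the consequent — invalid.
So O(not halt_line) is not derivable, and the apparent clash with O(halt_line) does not arise.
A world satisfying every obligation exists (e.g. archive_checklist=false, archive_statement=true, audit_ballot=true, disclose_patent=false, escrow_policy=true, escrow_voucher=false, halt_line=true, issue_warning=true, reconcile_blueprint=false, report_log=false, take_oath=false); no atom is both obligatory and forbidden, so the set is consistent.

Consistent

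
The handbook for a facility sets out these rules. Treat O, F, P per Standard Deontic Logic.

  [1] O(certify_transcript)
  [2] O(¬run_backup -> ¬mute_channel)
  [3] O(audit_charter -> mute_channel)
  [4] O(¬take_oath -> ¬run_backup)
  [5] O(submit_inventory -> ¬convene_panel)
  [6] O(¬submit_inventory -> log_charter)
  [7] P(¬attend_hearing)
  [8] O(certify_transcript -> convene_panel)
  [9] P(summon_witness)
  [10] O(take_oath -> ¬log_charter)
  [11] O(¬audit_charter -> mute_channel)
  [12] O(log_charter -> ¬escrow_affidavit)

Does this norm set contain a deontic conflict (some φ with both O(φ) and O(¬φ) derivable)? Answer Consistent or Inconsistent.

Inconsistent

By case analysis on ¬audit_charter: premise 11 gives O(¬audit_charter -> mute_channel) and premise 3 gives O(audit_charter -> mute_channel), so O(mute_channel) either way.
The contrapositive of premise 2 (O(¬run_backup -> ¬mute_channel)) is O(mute_channel -> run_backup), and O(mute_channel) is already established, so O(run_backup).
Premise 4, O(¬take_oath -> ¬run_backup), contraposes to O(run_backup -> take_oath); with O(run_backup) we get O(take_oath).
With premise 10, O(take_oath -> ¬log_charter), the K-axiom yields O(¬log_charter).
Premise 6 is O(¬submit_inventory -> log_charter); contrapositively O(¬log_charter -> submit_inventory). Since O(¬log_charter) holds, K gives O(submit_inventory).
From O(submit_inventory) and premise 5, O(submit_inventory -> ¬convene_panel), we obtain O(¬convene_panel).
Premise 8, O(certify_transcript -> convene_panel), contraposes to O(¬convene_panel -> ¬certify_transcript); with O(¬convene_panel) we get O(¬certify_transcript).
However, premise 1 gives O(certify_transcript).
We now have both O(¬certify_transcript) and O(certify_transcript) — certify_transcript is simultaneously obligatory and forbidden, violating the D-axiom.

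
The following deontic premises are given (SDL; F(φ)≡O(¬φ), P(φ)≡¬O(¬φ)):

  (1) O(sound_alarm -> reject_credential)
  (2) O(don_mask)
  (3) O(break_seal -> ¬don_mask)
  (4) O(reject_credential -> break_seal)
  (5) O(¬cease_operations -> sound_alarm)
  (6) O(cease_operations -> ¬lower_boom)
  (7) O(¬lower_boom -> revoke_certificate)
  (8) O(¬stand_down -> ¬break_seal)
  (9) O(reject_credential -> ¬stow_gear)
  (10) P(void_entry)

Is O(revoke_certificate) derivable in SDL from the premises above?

Premise 2 states O(don_mask) outright.
Premise 3 is O(break_seal -> ¬don_mask); contrapositively O(don_mask -> ¬break_seal). Since O(don_mask) holds, K gives O(¬break_seal).
Premise 4, O(reject_credential -> break_seal), contraposes to O(¬break_seal -> ¬reject_credential); with O(¬break_seal) we get O(¬reject_credential).
The contrapositive of premise 1 (O(sound_alarm -> reject_credential)) is O(¬reject_credential -> ¬sound_alarm), and O(¬reject_credential) is already established, so O(¬sound_alarm).
Premise 5, O(¬cease_operations -> sound_alarm), contraposes to O(¬sound_alarm -> cease_operations); with O(¬sound_alarm) we get O(cease_operations).
With premise 6, O(cease_operations -> ¬lower_boom), the K-axiom yields O(¬lower_boom).
Applying K to premise 7 (O(¬lower_boom -> revoke_certificate)) and O(¬lower_boom) yields O(revoke_certificate).
Premises 8, 9, 10 do not contribute to this derivation.
So O(revoke_certificate) follows.

Yes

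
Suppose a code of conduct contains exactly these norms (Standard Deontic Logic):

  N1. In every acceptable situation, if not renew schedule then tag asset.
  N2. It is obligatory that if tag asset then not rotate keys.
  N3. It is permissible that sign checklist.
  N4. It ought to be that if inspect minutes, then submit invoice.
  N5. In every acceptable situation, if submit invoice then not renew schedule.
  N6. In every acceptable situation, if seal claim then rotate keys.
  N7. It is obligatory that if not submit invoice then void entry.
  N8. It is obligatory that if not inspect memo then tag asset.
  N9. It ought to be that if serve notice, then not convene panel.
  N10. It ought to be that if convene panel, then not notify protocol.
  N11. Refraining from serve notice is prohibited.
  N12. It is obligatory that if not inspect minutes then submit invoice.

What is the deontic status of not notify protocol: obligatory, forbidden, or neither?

Premise 10 is O(convene_panel → ¬notify_protocol), but O(convene_panel) is not derivable from the premises, so it does not yield O(¬notify_protocol).
No premise or chain of K-axiom applications forces O(¬notify_protocol), and none forces O(notify_protocol). So ¬notify_protocol is neither obligatory nor forbidden under these norms.

Neither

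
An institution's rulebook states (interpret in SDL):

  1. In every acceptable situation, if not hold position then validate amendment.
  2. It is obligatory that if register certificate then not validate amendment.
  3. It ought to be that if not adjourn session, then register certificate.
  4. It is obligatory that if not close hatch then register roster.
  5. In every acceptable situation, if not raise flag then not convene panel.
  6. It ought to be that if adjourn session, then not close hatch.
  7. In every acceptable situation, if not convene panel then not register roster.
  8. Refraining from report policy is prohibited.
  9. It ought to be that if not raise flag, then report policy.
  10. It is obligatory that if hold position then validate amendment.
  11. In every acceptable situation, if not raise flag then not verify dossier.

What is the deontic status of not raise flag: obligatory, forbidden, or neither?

Forbidden

Premises 1 and 10 cover both cases: O(¬hold_position → validate_amendment) and O(hold_position → validate_amendment). Since ¬hold_position ∨ hold_position is a tautology, O(validate_amendment) follows.
Premise 2 is O(register_certificate → ¬validate_amendment); contrapositively O(validate_amendment → ¬register_certificate). Since O(validate_amendment) holds, K gives O(¬register_certificate).
Premise 3, O(¬adjourn_session → register_certificate), contraposes to O(¬register_certificate → adjourn_session); with O(¬register_certificate) we get O(adjourn_session).
Premise 6 is O(adjourn_session → ¬close_hatch); since O(adjourn_session), deontic closure gives O(¬close_hatch).
From O(¬close_hatch) and premise 4, O(¬close_hatch → register_roster), we obtain O(register_roster).
Premise 7, O(¬convene_panel → ¬register_roster), contraposes to O(register_roster → convene_panel); with O(register_roster) we get O(convene_panel).
Premise 5 is O(¬raise_flag → ¬convene_panel); contrapositively O(convene_panel → raise_flag). Since O(convene_panel) holds, K gives O(raise_flag).
Premises 8, 9, 11 do not contribute to this derivation.
Thus O(raise_flag), which is F(¬raise_flag): ¬raise_flag is forbidden.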